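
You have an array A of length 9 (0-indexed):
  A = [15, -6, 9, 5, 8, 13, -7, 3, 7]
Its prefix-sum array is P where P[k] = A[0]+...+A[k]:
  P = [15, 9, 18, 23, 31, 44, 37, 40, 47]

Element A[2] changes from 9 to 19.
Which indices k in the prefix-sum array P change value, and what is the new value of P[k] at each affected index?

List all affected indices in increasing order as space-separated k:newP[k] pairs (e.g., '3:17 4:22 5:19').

Answer: 2:28 3:33 4:41 5:54 6:47 7:50 8:57

Derivation:
P[k] = A[0] + ... + A[k]
P[k] includes A[2] iff k >= 2
Affected indices: 2, 3, ..., 8; delta = 10
  P[2]: 18 + 10 = 28
  P[3]: 23 + 10 = 33
  P[4]: 31 + 10 = 41
  P[5]: 44 + 10 = 54
  P[6]: 37 + 10 = 47
  P[7]: 40 + 10 = 50
  P[8]: 47 + 10 = 57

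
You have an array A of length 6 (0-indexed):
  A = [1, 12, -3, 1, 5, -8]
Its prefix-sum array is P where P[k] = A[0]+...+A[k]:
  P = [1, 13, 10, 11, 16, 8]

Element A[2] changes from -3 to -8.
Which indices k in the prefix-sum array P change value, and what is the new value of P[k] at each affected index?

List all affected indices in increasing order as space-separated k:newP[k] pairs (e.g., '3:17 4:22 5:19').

Answer: 2:5 3:6 4:11 5:3

Derivation:
P[k] = A[0] + ... + A[k]
P[k] includes A[2] iff k >= 2
Affected indices: 2, 3, ..., 5; delta = -5
  P[2]: 10 + -5 = 5
  P[3]: 11 + -5 = 6
  P[4]: 16 + -5 = 11
  P[5]: 8 + -5 = 3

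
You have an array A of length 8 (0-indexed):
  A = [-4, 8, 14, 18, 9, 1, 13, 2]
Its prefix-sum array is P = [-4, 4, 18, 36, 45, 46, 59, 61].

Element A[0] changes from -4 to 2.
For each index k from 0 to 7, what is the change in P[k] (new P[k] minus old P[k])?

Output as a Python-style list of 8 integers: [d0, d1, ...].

Element change: A[0] -4 -> 2, delta = 6
For k < 0: P[k] unchanged, delta_P[k] = 0
For k >= 0: P[k] shifts by exactly 6
Delta array: [6, 6, 6, 6, 6, 6, 6, 6]

Answer: [6, 6, 6, 6, 6, 6, 6, 6]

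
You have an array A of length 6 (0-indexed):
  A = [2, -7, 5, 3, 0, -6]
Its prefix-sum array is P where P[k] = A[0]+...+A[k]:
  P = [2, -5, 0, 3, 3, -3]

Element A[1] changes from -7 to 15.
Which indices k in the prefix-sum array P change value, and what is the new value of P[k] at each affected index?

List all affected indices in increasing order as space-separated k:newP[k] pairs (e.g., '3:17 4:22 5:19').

Answer: 1:17 2:22 3:25 4:25 5:19

Derivation:
P[k] = A[0] + ... + A[k]
P[k] includes A[1] iff k >= 1
Affected indices: 1, 2, ..., 5; delta = 22
  P[1]: -5 + 22 = 17
  P[2]: 0 + 22 = 22
  P[3]: 3 + 22 = 25
  P[4]: 3 + 22 = 25
  P[5]: -3 + 22 = 19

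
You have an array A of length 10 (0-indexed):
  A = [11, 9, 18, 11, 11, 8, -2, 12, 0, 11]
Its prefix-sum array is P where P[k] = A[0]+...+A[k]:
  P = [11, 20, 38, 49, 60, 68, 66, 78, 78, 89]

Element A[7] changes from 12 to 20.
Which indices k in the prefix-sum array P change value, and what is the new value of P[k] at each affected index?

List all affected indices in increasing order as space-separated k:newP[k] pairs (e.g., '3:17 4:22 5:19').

P[k] = A[0] + ... + A[k]
P[k] includes A[7] iff k >= 7
Affected indices: 7, 8, ..., 9; delta = 8
  P[7]: 78 + 8 = 86
  P[8]: 78 + 8 = 86
  P[9]: 89 + 8 = 97

Answer: 7:86 8:86 9:97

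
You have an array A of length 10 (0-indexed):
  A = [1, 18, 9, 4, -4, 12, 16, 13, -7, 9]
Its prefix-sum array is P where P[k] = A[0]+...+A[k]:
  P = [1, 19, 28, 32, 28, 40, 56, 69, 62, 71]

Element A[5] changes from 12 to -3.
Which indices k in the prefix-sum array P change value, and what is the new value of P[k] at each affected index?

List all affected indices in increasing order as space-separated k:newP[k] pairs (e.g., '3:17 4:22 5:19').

Answer: 5:25 6:41 7:54 8:47 9:56

Derivation:
P[k] = A[0] + ... + A[k]
P[k] includes A[5] iff k >= 5
Affected indices: 5, 6, ..., 9; delta = -15
  P[5]: 40 + -15 = 25
  P[6]: 56 + -15 = 41
  P[7]: 69 + -15 = 54
  P[8]: 62 + -15 = 47
  P[9]: 71 + -15 = 56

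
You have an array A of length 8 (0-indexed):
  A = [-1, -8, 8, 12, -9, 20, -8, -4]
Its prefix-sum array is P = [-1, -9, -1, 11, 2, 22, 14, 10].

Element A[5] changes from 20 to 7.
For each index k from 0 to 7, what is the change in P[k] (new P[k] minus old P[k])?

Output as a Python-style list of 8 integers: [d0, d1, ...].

Answer: [0, 0, 0, 0, 0, -13, -13, -13]

Derivation:
Element change: A[5] 20 -> 7, delta = -13
For k < 5: P[k] unchanged, delta_P[k] = 0
For k >= 5: P[k] shifts by exactly -13
Delta array: [0, 0, 0, 0, 0, -13, -13, -13]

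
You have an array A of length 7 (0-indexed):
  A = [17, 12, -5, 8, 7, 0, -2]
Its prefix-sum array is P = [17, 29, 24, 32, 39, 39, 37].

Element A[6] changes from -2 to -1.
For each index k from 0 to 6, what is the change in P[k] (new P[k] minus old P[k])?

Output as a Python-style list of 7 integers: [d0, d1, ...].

Answer: [0, 0, 0, 0, 0, 0, 1]

Derivation:
Element change: A[6] -2 -> -1, delta = 1
For k < 6: P[k] unchanged, delta_P[k] = 0
For k >= 6: P[k] shifts by exactly 1
Delta array: [0, 0, 0, 0, 0, 0, 1]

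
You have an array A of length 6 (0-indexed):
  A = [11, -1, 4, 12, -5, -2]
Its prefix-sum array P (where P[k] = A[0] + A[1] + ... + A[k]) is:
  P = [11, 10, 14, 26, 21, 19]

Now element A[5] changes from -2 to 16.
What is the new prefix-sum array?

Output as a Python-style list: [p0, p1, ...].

Answer: [11, 10, 14, 26, 21, 37]

Derivation:
Change: A[5] -2 -> 16, delta = 18
P[k] for k < 5: unchanged (A[5] not included)
P[k] for k >= 5: shift by delta = 18
  P[0] = 11 + 0 = 11
  P[1] = 10 + 0 = 10
  P[2] = 14 + 0 = 14
  P[3] = 26 + 0 = 26
  P[4] = 21 + 0 = 21
  P[5] = 19 + 18 = 37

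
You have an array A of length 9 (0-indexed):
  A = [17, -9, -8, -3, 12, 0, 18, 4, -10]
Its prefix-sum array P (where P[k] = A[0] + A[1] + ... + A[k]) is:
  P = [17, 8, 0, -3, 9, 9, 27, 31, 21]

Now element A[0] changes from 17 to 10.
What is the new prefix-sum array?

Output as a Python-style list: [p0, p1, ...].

Answer: [10, 1, -7, -10, 2, 2, 20, 24, 14]

Derivation:
Change: A[0] 17 -> 10, delta = -7
P[k] for k < 0: unchanged (A[0] not included)
P[k] for k >= 0: shift by delta = -7
  P[0] = 17 + -7 = 10
  P[1] = 8 + -7 = 1
  P[2] = 0 + -7 = -7
  P[3] = -3 + -7 = -10
  P[4] = 9 + -7 = 2
  P[5] = 9 + -7 = 2
  P[6] = 27 + -7 = 20
  P[7] = 31 + -7 = 24
  P[8] = 21 + -7 = 14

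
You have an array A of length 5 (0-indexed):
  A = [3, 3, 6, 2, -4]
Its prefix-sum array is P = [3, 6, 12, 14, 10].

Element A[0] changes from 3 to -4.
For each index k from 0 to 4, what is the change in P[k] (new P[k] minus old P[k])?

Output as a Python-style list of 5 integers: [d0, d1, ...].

Answer: [-7, -7, -7, -7, -7]

Derivation:
Element change: A[0] 3 -> -4, delta = -7
For k < 0: P[k] unchanged, delta_P[k] = 0
For k >= 0: P[k] shifts by exactly -7
Delta array: [-7, -7, -7, -7, -7]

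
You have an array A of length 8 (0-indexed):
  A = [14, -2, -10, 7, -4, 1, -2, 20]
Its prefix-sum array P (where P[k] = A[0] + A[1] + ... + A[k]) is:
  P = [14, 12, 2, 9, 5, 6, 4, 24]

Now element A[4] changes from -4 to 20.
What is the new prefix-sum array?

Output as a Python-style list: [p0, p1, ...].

Change: A[4] -4 -> 20, delta = 24
P[k] for k < 4: unchanged (A[4] not included)
P[k] for k >= 4: shift by delta = 24
  P[0] = 14 + 0 = 14
  P[1] = 12 + 0 = 12
  P[2] = 2 + 0 = 2
  P[3] = 9 + 0 = 9
  P[4] = 5 + 24 = 29
  P[5] = 6 + 24 = 30
  P[6] = 4 + 24 = 28
  P[7] = 24 + 24 = 48

Answer: [14, 12, 2, 9, 29, 30, 28, 48]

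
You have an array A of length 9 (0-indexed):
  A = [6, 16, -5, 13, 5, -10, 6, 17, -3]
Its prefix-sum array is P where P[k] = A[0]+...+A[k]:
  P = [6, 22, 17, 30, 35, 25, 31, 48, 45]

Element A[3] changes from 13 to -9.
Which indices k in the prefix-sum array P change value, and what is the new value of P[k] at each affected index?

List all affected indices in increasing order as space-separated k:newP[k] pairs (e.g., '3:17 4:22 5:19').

Answer: 3:8 4:13 5:3 6:9 7:26 8:23

Derivation:
P[k] = A[0] + ... + A[k]
P[k] includes A[3] iff k >= 3
Affected indices: 3, 4, ..., 8; delta = -22
  P[3]: 30 + -22 = 8
  P[4]: 35 + -22 = 13
  P[5]: 25 + -22 = 3
  P[6]: 31 + -22 = 9
  P[7]: 48 + -22 = 26
  P[8]: 45 + -22 = 23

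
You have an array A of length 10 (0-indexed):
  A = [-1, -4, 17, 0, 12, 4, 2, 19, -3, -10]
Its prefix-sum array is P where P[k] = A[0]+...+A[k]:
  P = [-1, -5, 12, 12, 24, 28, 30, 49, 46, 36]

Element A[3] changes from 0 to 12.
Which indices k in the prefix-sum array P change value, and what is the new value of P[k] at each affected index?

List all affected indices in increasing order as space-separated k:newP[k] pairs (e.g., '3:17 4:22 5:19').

P[k] = A[0] + ... + A[k]
P[k] includes A[3] iff k >= 3
Affected indices: 3, 4, ..., 9; delta = 12
  P[3]: 12 + 12 = 24
  P[4]: 24 + 12 = 36
  P[5]: 28 + 12 = 40
  P[6]: 30 + 12 = 42
  P[7]: 49 + 12 = 61
  P[8]: 46 + 12 = 58
  P[9]: 36 + 12 = 48

Answer: 3:24 4:36 5:40 6:42 7:61 8:58 9:48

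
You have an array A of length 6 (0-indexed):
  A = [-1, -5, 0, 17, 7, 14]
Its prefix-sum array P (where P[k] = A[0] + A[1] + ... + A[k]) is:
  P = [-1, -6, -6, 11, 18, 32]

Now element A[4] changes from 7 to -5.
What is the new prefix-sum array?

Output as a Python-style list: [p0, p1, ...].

Change: A[4] 7 -> -5, delta = -12
P[k] for k < 4: unchanged (A[4] not included)
P[k] for k >= 4: shift by delta = -12
  P[0] = -1 + 0 = -1
  P[1] = -6 + 0 = -6
  P[2] = -6 + 0 = -6
  P[3] = 11 + 0 = 11
  P[4] = 18 + -12 = 6
  P[5] = 32 + -12 = 20

Answer: [-1, -6, -6, 11, 6, 20]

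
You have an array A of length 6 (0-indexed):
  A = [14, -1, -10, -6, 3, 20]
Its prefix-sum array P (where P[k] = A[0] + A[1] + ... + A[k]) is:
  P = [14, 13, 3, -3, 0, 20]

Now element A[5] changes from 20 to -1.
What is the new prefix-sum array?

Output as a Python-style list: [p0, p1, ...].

Change: A[5] 20 -> -1, delta = -21
P[k] for k < 5: unchanged (A[5] not included)
P[k] for k >= 5: shift by delta = -21
  P[0] = 14 + 0 = 14
  P[1] = 13 + 0 = 13
  P[2] = 3 + 0 = 3
  P[3] = -3 + 0 = -3
  P[4] = 0 + 0 = 0
  P[5] = 20 + -21 = -1

Answer: [14, 13, 3, -3, 0, -1]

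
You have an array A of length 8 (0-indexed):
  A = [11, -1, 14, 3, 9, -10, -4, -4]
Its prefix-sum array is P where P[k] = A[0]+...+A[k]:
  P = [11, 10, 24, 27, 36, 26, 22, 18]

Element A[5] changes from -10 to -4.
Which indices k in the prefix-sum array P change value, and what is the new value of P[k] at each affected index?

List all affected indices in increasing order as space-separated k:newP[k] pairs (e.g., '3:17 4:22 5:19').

Answer: 5:32 6:28 7:24

Derivation:
P[k] = A[0] + ... + A[k]
P[k] includes A[5] iff k >= 5
Affected indices: 5, 6, ..., 7; delta = 6
  P[5]: 26 + 6 = 32
  P[6]: 22 + 6 = 28
  P[7]: 18 + 6 = 24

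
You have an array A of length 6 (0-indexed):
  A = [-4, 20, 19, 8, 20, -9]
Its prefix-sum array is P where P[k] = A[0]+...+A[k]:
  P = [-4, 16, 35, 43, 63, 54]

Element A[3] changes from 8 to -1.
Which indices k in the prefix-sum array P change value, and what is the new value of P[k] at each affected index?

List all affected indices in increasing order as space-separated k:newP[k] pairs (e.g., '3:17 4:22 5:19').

Answer: 3:34 4:54 5:45

Derivation:
P[k] = A[0] + ... + A[k]
P[k] includes A[3] iff k >= 3
Affected indices: 3, 4, ..., 5; delta = -9
  P[3]: 43 + -9 = 34
  P[4]: 63 + -9 = 54
  P[5]: 54 + -9 = 45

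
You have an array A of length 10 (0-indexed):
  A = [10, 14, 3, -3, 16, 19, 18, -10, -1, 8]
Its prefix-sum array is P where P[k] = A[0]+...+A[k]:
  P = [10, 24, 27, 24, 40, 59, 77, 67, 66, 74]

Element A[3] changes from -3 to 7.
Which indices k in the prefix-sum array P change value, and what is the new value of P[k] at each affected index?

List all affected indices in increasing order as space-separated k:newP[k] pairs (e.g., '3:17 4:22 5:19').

Answer: 3:34 4:50 5:69 6:87 7:77 8:76 9:84

Derivation:
P[k] = A[0] + ... + A[k]
P[k] includes A[3] iff k >= 3
Affected indices: 3, 4, ..., 9; delta = 10
  P[3]: 24 + 10 = 34
  P[4]: 40 + 10 = 50
  P[5]: 59 + 10 = 69
  P[6]: 77 + 10 = 87
  P[7]: 67 + 10 = 77
  P[8]: 66 + 10 = 76
  P[9]: 74 + 10 = 84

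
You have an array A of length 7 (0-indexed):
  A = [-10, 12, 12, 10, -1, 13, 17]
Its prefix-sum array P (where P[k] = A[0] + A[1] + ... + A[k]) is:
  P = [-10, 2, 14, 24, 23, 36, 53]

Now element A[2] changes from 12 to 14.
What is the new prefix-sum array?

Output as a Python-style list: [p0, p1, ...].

Change: A[2] 12 -> 14, delta = 2
P[k] for k < 2: unchanged (A[2] not included)
P[k] for k >= 2: shift by delta = 2
  P[0] = -10 + 0 = -10
  P[1] = 2 + 0 = 2
  P[2] = 14 + 2 = 16
  P[3] = 24 + 2 = 26
  P[4] = 23 + 2 = 25
  P[5] = 36 + 2 = 38
  P[6] = 53 + 2 = 55

Answer: [-10, 2, 16, 26, 25, 38, 55]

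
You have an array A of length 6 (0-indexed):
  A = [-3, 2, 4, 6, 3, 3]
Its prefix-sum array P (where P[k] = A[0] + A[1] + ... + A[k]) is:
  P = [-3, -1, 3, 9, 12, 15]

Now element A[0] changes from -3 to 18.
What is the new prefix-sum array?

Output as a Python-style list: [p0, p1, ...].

Change: A[0] -3 -> 18, delta = 21
P[k] for k < 0: unchanged (A[0] not included)
P[k] for k >= 0: shift by delta = 21
  P[0] = -3 + 21 = 18
  P[1] = -1 + 21 = 20
  P[2] = 3 + 21 = 24
  P[3] = 9 + 21 = 30
  P[4] = 12 + 21 = 33
  P[5] = 15 + 21 = 36

Answer: [18, 20, 24, 30, 33, 36]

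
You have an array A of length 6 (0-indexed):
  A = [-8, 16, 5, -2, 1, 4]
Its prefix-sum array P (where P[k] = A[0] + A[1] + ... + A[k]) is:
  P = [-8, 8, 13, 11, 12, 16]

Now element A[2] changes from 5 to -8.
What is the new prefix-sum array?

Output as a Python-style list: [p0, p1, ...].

Answer: [-8, 8, 0, -2, -1, 3]

Derivation:
Change: A[2] 5 -> -8, delta = -13
P[k] for k < 2: unchanged (A[2] not included)
P[k] for k >= 2: shift by delta = -13
  P[0] = -8 + 0 = -8
  P[1] = 8 + 0 = 8
  P[2] = 13 + -13 = 0
  P[3] = 11 + -13 = -2
  P[4] = 12 + -13 = -1
  P[5] = 16 + -13 = 3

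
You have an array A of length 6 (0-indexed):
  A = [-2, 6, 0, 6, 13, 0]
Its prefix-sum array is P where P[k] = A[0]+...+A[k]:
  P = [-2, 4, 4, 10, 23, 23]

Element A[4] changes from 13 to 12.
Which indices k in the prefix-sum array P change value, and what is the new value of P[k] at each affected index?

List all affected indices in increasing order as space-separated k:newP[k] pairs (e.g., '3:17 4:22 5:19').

Answer: 4:22 5:22

Derivation:
P[k] = A[0] + ... + A[k]
P[k] includes A[4] iff k >= 4
Affected indices: 4, 5, ..., 5; delta = -1
  P[4]: 23 + -1 = 22
  P[5]: 23 + -1 = 22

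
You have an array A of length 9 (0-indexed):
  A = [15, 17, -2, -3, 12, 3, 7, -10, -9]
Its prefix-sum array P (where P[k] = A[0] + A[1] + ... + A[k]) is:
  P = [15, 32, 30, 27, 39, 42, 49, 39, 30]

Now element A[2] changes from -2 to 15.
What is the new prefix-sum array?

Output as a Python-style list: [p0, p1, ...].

Change: A[2] -2 -> 15, delta = 17
P[k] for k < 2: unchanged (A[2] not included)
P[k] for k >= 2: shift by delta = 17
  P[0] = 15 + 0 = 15
  P[1] = 32 + 0 = 32
  P[2] = 30 + 17 = 47
  P[3] = 27 + 17 = 44
  P[4] = 39 + 17 = 56
  P[5] = 42 + 17 = 59
  P[6] = 49 + 17 = 66
  P[7] = 39 + 17 = 56
  P[8] = 30 + 17 = 47

Answer: [15, 32, 47, 44, 56, 59, 66, 56, 47]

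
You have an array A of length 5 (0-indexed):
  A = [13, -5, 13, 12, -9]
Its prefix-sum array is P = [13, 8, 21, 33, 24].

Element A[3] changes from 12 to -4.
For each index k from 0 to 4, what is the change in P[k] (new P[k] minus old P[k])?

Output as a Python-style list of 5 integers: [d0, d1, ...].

Element change: A[3] 12 -> -4, delta = -16
For k < 3: P[k] unchanged, delta_P[k] = 0
For k >= 3: P[k] shifts by exactly -16
Delta array: [0, 0, 0, -16, -16]

Answer: [0, 0, 0, -16, -16]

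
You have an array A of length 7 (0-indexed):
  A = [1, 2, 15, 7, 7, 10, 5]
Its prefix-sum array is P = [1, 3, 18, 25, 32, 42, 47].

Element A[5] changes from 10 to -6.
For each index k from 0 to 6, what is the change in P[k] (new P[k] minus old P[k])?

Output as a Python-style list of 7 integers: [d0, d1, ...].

Answer: [0, 0, 0, 0, 0, -16, -16]

Derivation:
Element change: A[5] 10 -> -6, delta = -16
For k < 5: P[k] unchanged, delta_P[k] = 0
For k >= 5: P[k] shifts by exactly -16
Delta array: [0, 0, 0, 0, 0, -16, -16]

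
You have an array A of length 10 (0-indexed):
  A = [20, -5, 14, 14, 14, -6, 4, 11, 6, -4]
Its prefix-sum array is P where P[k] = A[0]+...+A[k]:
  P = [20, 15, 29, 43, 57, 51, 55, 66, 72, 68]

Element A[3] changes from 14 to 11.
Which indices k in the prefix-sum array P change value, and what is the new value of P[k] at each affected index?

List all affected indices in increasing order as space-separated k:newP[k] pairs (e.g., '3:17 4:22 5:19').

Answer: 3:40 4:54 5:48 6:52 7:63 8:69 9:65

Derivation:
P[k] = A[0] + ... + A[k]
P[k] includes A[3] iff k >= 3
Affected indices: 3, 4, ..., 9; delta = -3
  P[3]: 43 + -3 = 40
  P[4]: 57 + -3 = 54
  P[5]: 51 + -3 = 48
  P[6]: 55 + -3 = 52
  P[7]: 66 + -3 = 63
  P[8]: 72 + -3 = 69
  P[9]: 68 + -3 = 65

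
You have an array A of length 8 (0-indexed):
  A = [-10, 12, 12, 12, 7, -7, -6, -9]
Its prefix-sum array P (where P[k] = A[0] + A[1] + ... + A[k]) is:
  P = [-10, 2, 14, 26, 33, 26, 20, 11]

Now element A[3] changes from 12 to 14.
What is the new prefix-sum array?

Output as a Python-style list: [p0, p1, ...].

Answer: [-10, 2, 14, 28, 35, 28, 22, 13]

Derivation:
Change: A[3] 12 -> 14, delta = 2
P[k] for k < 3: unchanged (A[3] not included)
P[k] for k >= 3: shift by delta = 2
  P[0] = -10 + 0 = -10
  P[1] = 2 + 0 = 2
  P[2] = 14 + 0 = 14
  P[3] = 26 + 2 = 28
  P[4] = 33 + 2 = 35
  P[5] = 26 + 2 = 28
  P[6] = 20 + 2 = 22
  P[7] = 11 + 2 = 13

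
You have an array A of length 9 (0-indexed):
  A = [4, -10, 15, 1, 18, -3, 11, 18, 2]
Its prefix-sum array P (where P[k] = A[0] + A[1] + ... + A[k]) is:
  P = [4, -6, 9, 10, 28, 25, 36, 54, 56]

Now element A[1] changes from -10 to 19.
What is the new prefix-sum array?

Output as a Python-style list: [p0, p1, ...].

Change: A[1] -10 -> 19, delta = 29
P[k] for k < 1: unchanged (A[1] not included)
P[k] for k >= 1: shift by delta = 29
  P[0] = 4 + 0 = 4
  P[1] = -6 + 29 = 23
  P[2] = 9 + 29 = 38
  P[3] = 10 + 29 = 39
  P[4] = 28 + 29 = 57
  P[5] = 25 + 29 = 54
  P[6] = 36 + 29 = 65
  P[7] = 54 + 29 = 83
  P[8] = 56 + 29 = 85

Answer: [4, 23, 38, 39, 57, 54, 65, 83, 85]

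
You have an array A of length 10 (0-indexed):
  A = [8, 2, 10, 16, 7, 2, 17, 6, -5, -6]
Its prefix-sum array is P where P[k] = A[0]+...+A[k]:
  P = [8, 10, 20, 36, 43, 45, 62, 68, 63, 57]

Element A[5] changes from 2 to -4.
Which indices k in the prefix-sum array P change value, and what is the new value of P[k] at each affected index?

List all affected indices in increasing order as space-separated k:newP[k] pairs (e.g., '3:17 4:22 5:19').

P[k] = A[0] + ... + A[k]
P[k] includes A[5] iff k >= 5
Affected indices: 5, 6, ..., 9; delta = -6
  P[5]: 45 + -6 = 39
  P[6]: 62 + -6 = 56
  P[7]: 68 + -6 = 62
  P[8]: 63 + -6 = 57
  P[9]: 57 + -6 = 51

Answer: 5:39 6:56 7:62 8:57 9:51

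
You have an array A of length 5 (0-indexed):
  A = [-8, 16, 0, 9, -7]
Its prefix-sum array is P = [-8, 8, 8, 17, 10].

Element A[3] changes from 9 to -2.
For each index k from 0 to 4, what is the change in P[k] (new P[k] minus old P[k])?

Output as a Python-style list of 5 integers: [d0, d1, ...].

Element change: A[3] 9 -> -2, delta = -11
For k < 3: P[k] unchanged, delta_P[k] = 0
For k >= 3: P[k] shifts by exactly -11
Delta array: [0, 0, 0, -11, -11]

Answer: [0, 0, 0, -11, -11]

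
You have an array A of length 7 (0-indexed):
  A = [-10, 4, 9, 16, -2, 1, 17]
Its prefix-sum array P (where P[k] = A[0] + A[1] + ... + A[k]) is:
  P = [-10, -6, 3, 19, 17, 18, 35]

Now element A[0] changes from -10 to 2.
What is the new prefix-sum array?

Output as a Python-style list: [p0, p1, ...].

Change: A[0] -10 -> 2, delta = 12
P[k] for k < 0: unchanged (A[0] not included)
P[k] for k >= 0: shift by delta = 12
  P[0] = -10 + 12 = 2
  P[1] = -6 + 12 = 6
  P[2] = 3 + 12 = 15
  P[3] = 19 + 12 = 31
  P[4] = 17 + 12 = 29
  P[5] = 18 + 12 = 30
  P[6] = 35 + 12 = 47

Answer: [2, 6, 15, 31, 29, 30, 47]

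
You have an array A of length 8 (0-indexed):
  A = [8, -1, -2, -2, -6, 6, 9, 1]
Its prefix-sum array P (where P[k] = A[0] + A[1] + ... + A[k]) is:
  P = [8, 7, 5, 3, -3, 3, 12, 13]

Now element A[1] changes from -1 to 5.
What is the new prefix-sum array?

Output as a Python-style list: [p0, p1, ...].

Answer: [8, 13, 11, 9, 3, 9, 18, 19]

Derivation:
Change: A[1] -1 -> 5, delta = 6
P[k] for k < 1: unchanged (A[1] not included)
P[k] for k >= 1: shift by delta = 6
  P[0] = 8 + 0 = 8
  P[1] = 7 + 6 = 13
  P[2] = 5 + 6 = 11
  P[3] = 3 + 6 = 9
  P[4] = -3 + 6 = 3
  P[5] = 3 + 6 = 9
  P[6] = 12 + 6 = 18
  P[7] = 13 + 6 = 19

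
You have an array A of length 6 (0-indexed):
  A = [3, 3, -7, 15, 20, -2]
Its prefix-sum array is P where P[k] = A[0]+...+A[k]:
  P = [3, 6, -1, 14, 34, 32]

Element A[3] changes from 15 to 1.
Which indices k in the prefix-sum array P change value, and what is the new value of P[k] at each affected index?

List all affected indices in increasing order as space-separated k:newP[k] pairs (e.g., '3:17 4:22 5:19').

Answer: 3:0 4:20 5:18

Derivation:
P[k] = A[0] + ... + A[k]
P[k] includes A[3] iff k >= 3
Affected indices: 3, 4, ..., 5; delta = -14
  P[3]: 14 + -14 = 0
  P[4]: 34 + -14 = 20
  P[5]: 32 + -14 = 18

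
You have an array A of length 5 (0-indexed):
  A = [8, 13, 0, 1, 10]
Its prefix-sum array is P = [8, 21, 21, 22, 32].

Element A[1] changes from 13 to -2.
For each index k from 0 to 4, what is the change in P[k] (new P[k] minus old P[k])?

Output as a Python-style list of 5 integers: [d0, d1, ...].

Element change: A[1] 13 -> -2, delta = -15
For k < 1: P[k] unchanged, delta_P[k] = 0
For k >= 1: P[k] shifts by exactly -15
Delta array: [0, -15, -15, -15, -15]

Answer: [0, -15, -15, -15, -15]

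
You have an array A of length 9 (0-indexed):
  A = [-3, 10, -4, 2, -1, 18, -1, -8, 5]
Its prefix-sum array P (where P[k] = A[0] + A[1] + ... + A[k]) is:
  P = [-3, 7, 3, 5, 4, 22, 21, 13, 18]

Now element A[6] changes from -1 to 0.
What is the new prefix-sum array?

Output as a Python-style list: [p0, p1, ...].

Answer: [-3, 7, 3, 5, 4, 22, 22, 14, 19]

Derivation:
Change: A[6] -1 -> 0, delta = 1
P[k] for k < 6: unchanged (A[6] not included)
P[k] for k >= 6: shift by delta = 1
  P[0] = -3 + 0 = -3
  P[1] = 7 + 0 = 7
  P[2] = 3 + 0 = 3
  P[3] = 5 + 0 = 5
  P[4] = 4 + 0 = 4
  P[5] = 22 + 0 = 22
  P[6] = 21 + 1 = 22
  P[7] = 13 + 1 = 14
  P[8] = 18 + 1 = 19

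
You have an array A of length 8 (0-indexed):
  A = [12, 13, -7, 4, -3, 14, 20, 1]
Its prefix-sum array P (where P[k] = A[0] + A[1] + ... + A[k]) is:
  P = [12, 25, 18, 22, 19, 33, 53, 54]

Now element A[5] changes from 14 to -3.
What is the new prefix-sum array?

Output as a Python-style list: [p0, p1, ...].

Answer: [12, 25, 18, 22, 19, 16, 36, 37]

Derivation:
Change: A[5] 14 -> -3, delta = -17
P[k] for k < 5: unchanged (A[5] not included)
P[k] for k >= 5: shift by delta = -17
  P[0] = 12 + 0 = 12
  P[1] = 25 + 0 = 25
  P[2] = 18 + 0 = 18
  P[3] = 22 + 0 = 22
  P[4] = 19 + 0 = 19
  P[5] = 33 + -17 = 16
  P[6] = 53 + -17 = 36
  P[7] = 54 + -17 = 37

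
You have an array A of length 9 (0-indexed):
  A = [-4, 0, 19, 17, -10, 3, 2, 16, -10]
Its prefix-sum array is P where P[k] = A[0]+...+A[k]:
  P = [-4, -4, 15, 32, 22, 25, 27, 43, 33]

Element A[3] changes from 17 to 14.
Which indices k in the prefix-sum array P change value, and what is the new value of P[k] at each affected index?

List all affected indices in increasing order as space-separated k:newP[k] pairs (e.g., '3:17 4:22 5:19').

P[k] = A[0] + ... + A[k]
P[k] includes A[3] iff k >= 3
Affected indices: 3, 4, ..., 8; delta = -3
  P[3]: 32 + -3 = 29
  P[4]: 22 + -3 = 19
  P[5]: 25 + -3 = 22
  P[6]: 27 + -3 = 24
  P[7]: 43 + -3 = 40
  P[8]: 33 + -3 = 30

Answer: 3:29 4:19 5:22 6:24 7:40 8:30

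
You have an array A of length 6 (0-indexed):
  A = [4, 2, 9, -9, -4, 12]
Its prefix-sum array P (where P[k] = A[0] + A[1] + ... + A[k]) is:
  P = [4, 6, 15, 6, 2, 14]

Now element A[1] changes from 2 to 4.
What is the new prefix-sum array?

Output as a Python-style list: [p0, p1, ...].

Change: A[1] 2 -> 4, delta = 2
P[k] for k < 1: unchanged (A[1] not included)
P[k] for k >= 1: shift by delta = 2
  P[0] = 4 + 0 = 4
  P[1] = 6 + 2 = 8
  P[2] = 15 + 2 = 17
  P[3] = 6 + 2 = 8
  P[4] = 2 + 2 = 4
  P[5] = 14 + 2 = 16

Answer: [4, 8, 17, 8, 4, 16]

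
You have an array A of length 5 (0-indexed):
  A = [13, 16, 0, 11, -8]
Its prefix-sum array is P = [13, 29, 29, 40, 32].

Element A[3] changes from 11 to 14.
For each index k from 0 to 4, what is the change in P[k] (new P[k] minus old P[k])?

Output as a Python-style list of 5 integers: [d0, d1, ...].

Element change: A[3] 11 -> 14, delta = 3
For k < 3: P[k] unchanged, delta_P[k] = 0
For k >= 3: P[k] shifts by exactly 3
Delta array: [0, 0, 0, 3, 3]

Answer: [0, 0, 0, 3, 3]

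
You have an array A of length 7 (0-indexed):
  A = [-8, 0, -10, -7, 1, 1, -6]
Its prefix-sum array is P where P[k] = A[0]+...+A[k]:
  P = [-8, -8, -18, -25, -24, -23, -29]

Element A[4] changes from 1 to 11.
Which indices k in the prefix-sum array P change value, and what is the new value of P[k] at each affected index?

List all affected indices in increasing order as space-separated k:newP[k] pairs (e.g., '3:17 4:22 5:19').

P[k] = A[0] + ... + A[k]
P[k] includes A[4] iff k >= 4
Affected indices: 4, 5, ..., 6; delta = 10
  P[4]: -24 + 10 = -14
  P[5]: -23 + 10 = -13
  P[6]: -29 + 10 = -19

Answer: 4:-14 5:-13 6:-19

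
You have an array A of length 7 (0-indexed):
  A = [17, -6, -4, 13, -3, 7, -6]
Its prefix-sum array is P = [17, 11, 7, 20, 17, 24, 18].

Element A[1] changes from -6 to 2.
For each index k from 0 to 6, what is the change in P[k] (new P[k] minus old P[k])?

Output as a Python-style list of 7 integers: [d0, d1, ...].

Element change: A[1] -6 -> 2, delta = 8
For k < 1: P[k] unchanged, delta_P[k] = 0
For k >= 1: P[k] shifts by exactly 8
Delta array: [0, 8, 8, 8, 8, 8, 8]

Answer: [0, 8, 8, 8, 8, 8, 8]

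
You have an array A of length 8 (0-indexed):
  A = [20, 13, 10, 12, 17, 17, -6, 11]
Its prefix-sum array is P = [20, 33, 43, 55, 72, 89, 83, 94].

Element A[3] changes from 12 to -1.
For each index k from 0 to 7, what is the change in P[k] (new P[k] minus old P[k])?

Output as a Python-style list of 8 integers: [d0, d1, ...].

Element change: A[3] 12 -> -1, delta = -13
For k < 3: P[k] unchanged, delta_P[k] = 0
For k >= 3: P[k] shifts by exactly -13
Delta array: [0, 0, 0, -13, -13, -13, -13, -13]

Answer: [0, 0, 0, -13, -13, -13, -13, -13]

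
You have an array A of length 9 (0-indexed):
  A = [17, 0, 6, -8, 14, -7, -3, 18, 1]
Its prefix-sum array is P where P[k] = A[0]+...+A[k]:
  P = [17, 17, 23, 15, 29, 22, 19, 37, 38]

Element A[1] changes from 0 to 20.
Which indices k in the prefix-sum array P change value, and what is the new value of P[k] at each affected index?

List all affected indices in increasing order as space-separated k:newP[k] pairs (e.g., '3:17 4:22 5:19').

Answer: 1:37 2:43 3:35 4:49 5:42 6:39 7:57 8:58

Derivation:
P[k] = A[0] + ... + A[k]
P[k] includes A[1] iff k >= 1
Affected indices: 1, 2, ..., 8; delta = 20
  P[1]: 17 + 20 = 37
  P[2]: 23 + 20 = 43
  P[3]: 15 + 20 = 35
  P[4]: 29 + 20 = 49
  P[5]: 22 + 20 = 42
  P[6]: 19 + 20 = 39
  P[7]: 37 + 20 = 57
  P[8]: 38 + 20 = 58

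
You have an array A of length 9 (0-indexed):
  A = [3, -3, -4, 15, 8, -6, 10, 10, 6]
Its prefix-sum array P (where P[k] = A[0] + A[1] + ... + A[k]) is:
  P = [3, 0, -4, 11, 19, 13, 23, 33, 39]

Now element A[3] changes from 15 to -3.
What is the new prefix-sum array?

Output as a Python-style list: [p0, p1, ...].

Answer: [3, 0, -4, -7, 1, -5, 5, 15, 21]

Derivation:
Change: A[3] 15 -> -3, delta = -18
P[k] for k < 3: unchanged (A[3] not included)
P[k] for k >= 3: shift by delta = -18
  P[0] = 3 + 0 = 3
  P[1] = 0 + 0 = 0
  P[2] = -4 + 0 = -4
  P[3] = 11 + -18 = -7
  P[4] = 19 + -18 = 1
  P[5] = 13 + -18 = -5
  P[6] = 23 + -18 = 5
  P[7] = 33 + -18 = 15
  P[8] = 39 + -18 = 21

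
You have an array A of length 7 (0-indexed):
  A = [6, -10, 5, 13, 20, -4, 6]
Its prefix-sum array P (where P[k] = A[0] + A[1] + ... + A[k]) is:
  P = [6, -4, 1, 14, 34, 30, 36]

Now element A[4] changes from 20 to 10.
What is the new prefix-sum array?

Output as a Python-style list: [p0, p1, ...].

Change: A[4] 20 -> 10, delta = -10
P[k] for k < 4: unchanged (A[4] not included)
P[k] for k >= 4: shift by delta = -10
  P[0] = 6 + 0 = 6
  P[1] = -4 + 0 = -4
  P[2] = 1 + 0 = 1
  P[3] = 14 + 0 = 14
  P[4] = 34 + -10 = 24
  P[5] = 30 + -10 = 20
  P[6] = 36 + -10 = 26

Answer: [6, -4, 1, 14, 24, 20, 26]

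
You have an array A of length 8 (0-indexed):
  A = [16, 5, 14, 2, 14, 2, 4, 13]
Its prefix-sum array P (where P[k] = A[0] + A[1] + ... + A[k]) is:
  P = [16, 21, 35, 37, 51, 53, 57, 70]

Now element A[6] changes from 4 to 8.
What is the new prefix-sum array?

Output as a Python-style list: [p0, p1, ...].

Change: A[6] 4 -> 8, delta = 4
P[k] for k < 6: unchanged (A[6] not included)
P[k] for k >= 6: shift by delta = 4
  P[0] = 16 + 0 = 16
  P[1] = 21 + 0 = 21
  P[2] = 35 + 0 = 35
  P[3] = 37 + 0 = 37
  P[4] = 51 + 0 = 51
  P[5] = 53 + 0 = 53
  P[6] = 57 + 4 = 61
  P[7] = 70 + 4 = 74

Answer: [16, 21, 35, 37, 51, 53, 61, 74]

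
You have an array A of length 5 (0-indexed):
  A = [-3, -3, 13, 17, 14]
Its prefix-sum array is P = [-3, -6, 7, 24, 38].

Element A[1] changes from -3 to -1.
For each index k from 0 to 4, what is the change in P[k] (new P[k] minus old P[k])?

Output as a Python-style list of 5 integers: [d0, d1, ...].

Answer: [0, 2, 2, 2, 2]

Derivation:
Element change: A[1] -3 -> -1, delta = 2
For k < 1: P[k] unchanged, delta_P[k] = 0
For k >= 1: P[k] shifts by exactly 2
Delta array: [0, 2, 2, 2, 2]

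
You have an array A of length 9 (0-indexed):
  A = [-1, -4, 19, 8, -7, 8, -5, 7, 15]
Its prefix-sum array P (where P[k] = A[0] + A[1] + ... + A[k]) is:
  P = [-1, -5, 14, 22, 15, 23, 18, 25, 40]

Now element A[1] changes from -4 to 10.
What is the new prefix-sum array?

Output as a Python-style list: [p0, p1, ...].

Change: A[1] -4 -> 10, delta = 14
P[k] for k < 1: unchanged (A[1] not included)
P[k] for k >= 1: shift by delta = 14
  P[0] = -1 + 0 = -1
  P[1] = -5 + 14 = 9
  P[2] = 14 + 14 = 28
  P[3] = 22 + 14 = 36
  P[4] = 15 + 14 = 29
  P[5] = 23 + 14 = 37
  P[6] = 18 + 14 = 32
  P[7] = 25 + 14 = 39
  P[8] = 40 + 14 = 54

Answer: [-1, 9, 28, 36, 29, 37, 32, 39, 54]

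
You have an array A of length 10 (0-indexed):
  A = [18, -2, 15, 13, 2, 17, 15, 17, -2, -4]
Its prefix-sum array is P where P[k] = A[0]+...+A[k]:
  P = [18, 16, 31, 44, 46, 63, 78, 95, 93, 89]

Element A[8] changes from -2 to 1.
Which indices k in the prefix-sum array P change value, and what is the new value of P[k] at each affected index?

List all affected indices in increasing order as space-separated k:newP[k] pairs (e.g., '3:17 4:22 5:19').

Answer: 8:96 9:92

Derivation:
P[k] = A[0] + ... + A[k]
P[k] includes A[8] iff k >= 8
Affected indices: 8, 9, ..., 9; delta = 3
  P[8]: 93 + 3 = 96
  P[9]: 89 + 3 = 92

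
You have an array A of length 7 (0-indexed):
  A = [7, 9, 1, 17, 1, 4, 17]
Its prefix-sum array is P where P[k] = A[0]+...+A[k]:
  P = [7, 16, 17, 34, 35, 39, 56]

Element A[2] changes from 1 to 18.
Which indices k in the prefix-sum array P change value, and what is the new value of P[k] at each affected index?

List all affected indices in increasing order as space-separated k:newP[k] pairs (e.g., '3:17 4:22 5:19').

P[k] = A[0] + ... + A[k]
P[k] includes A[2] iff k >= 2
Affected indices: 2, 3, ..., 6; delta = 17
  P[2]: 17 + 17 = 34
  P[3]: 34 + 17 = 51
  P[4]: 35 + 17 = 52
  P[5]: 39 + 17 = 56
  P[6]: 56 + 17 = 73

Answer: 2:34 3:51 4:52 5:56 6:73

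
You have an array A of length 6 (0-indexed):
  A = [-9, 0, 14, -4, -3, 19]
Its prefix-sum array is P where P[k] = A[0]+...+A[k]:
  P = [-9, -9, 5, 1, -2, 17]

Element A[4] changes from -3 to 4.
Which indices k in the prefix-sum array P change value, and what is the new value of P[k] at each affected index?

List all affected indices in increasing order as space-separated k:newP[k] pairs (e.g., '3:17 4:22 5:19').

Answer: 4:5 5:24

Derivation:
P[k] = A[0] + ... + A[k]
P[k] includes A[4] iff k >= 4
Affected indices: 4, 5, ..., 5; delta = 7
  P[4]: -2 + 7 = 5
  P[5]: 17 + 7 = 24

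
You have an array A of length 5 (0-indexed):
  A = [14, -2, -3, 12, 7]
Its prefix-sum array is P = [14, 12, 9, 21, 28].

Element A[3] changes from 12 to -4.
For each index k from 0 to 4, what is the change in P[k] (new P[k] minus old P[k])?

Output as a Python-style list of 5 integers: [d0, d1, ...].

Answer: [0, 0, 0, -16, -16]

Derivation:
Element change: A[3] 12 -> -4, delta = -16
For k < 3: P[k] unchanged, delta_P[k] = 0
For k >= 3: P[k] shifts by exactly -16
Delta array: [0, 0, 0, -16, -16]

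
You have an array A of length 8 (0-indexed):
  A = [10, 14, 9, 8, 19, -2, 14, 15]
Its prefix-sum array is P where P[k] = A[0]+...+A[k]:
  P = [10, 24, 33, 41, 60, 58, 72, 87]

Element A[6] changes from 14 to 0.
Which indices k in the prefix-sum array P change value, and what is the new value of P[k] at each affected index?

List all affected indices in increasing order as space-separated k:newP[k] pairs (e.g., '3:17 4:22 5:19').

P[k] = A[0] + ... + A[k]
P[k] includes A[6] iff k >= 6
Affected indices: 6, 7, ..., 7; delta = -14
  P[6]: 72 + -14 = 58
  P[7]: 87 + -14 = 73

Answer: 6:58 7:73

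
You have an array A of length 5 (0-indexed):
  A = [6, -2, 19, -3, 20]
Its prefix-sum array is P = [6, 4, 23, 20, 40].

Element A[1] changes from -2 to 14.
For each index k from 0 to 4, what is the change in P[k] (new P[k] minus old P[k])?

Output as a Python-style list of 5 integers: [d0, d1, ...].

Element change: A[1] -2 -> 14, delta = 16
For k < 1: P[k] unchanged, delta_P[k] = 0
For k >= 1: P[k] shifts by exactly 16
Delta array: [0, 16, 16, 16, 16]

Answer: [0, 16, 16, 16, 16]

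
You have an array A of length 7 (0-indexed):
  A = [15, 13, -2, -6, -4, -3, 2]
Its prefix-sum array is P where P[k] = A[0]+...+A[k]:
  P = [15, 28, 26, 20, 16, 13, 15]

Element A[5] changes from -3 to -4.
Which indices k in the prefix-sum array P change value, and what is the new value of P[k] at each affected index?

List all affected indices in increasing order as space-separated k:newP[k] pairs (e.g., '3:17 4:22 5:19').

P[k] = A[0] + ... + A[k]
P[k] includes A[5] iff k >= 5
Affected indices: 5, 6, ..., 6; delta = -1
  P[5]: 13 + -1 = 12
  P[6]: 15 + -1 = 14

Answer: 5:12 6:14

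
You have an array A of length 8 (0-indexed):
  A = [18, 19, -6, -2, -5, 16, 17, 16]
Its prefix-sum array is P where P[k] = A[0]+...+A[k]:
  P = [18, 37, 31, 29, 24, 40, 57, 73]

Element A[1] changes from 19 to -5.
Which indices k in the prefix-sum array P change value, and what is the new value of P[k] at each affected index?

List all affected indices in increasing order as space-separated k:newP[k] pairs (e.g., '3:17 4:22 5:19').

P[k] = A[0] + ... + A[k]
P[k] includes A[1] iff k >= 1
Affected indices: 1, 2, ..., 7; delta = -24
  P[1]: 37 + -24 = 13
  P[2]: 31 + -24 = 7
  P[3]: 29 + -24 = 5
  P[4]: 24 + -24 = 0
  P[5]: 40 + -24 = 16
  P[6]: 57 + -24 = 33
  P[7]: 73 + -24 = 49

Answer: 1:13 2:7 3:5 4:0 5:16 6:33 7:49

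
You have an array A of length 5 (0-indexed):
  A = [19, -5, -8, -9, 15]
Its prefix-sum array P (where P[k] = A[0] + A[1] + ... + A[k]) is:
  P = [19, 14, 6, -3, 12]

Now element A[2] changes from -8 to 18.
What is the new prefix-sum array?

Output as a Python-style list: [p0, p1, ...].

Change: A[2] -8 -> 18, delta = 26
P[k] for k < 2: unchanged (A[2] not included)
P[k] for k >= 2: shift by delta = 26
  P[0] = 19 + 0 = 19
  P[1] = 14 + 0 = 14
  P[2] = 6 + 26 = 32
  P[3] = -3 + 26 = 23
  P[4] = 12 + 26 = 38

Answer: [19, 14, 32, 23, 38]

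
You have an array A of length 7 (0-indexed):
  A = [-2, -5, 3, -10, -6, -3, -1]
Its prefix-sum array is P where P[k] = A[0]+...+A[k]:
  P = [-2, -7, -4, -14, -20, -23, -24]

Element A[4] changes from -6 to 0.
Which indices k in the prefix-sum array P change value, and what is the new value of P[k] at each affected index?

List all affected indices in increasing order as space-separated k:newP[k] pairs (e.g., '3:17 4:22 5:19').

Answer: 4:-14 5:-17 6:-18

Derivation:
P[k] = A[0] + ... + A[k]
P[k] includes A[4] iff k >= 4
Affected indices: 4, 5, ..., 6; delta = 6
  P[4]: -20 + 6 = -14
  P[5]: -23 + 6 = -17
  P[6]: -24 + 6 = -18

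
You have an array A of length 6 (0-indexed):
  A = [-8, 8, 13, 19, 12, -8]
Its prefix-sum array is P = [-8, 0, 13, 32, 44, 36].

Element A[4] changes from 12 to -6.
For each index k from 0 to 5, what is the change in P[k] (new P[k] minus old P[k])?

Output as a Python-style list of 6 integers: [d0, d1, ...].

Element change: A[4] 12 -> -6, delta = -18
For k < 4: P[k] unchanged, delta_P[k] = 0
For k >= 4: P[k] shifts by exactly -18
Delta array: [0, 0, 0, 0, -18, -18]

Answer: [0, 0, 0, 0, -18, -18]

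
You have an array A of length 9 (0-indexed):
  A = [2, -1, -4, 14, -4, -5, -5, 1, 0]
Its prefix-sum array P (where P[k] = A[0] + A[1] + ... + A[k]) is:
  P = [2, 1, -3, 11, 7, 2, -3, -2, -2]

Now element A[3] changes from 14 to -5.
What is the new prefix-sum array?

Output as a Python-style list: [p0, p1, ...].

Change: A[3] 14 -> -5, delta = -19
P[k] for k < 3: unchanged (A[3] not included)
P[k] for k >= 3: shift by delta = -19
  P[0] = 2 + 0 = 2
  P[1] = 1 + 0 = 1
  P[2] = -3 + 0 = -3
  P[3] = 11 + -19 = -8
  P[4] = 7 + -19 = -12
  P[5] = 2 + -19 = -17
  P[6] = -3 + -19 = -22
  P[7] = -2 + -19 = -21
  P[8] = -2 + -19 = -21

Answer: [2, 1, -3, -8, -12, -17, -22, -21, -21]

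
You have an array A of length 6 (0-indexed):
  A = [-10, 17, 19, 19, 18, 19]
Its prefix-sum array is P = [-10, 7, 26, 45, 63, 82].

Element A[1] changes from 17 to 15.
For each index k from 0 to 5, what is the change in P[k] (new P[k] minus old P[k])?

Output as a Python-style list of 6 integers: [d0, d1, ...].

Element change: A[1] 17 -> 15, delta = -2
For k < 1: P[k] unchanged, delta_P[k] = 0
For k >= 1: P[k] shifts by exactly -2
Delta array: [0, -2, -2, -2, -2, -2]

Answer: [0, -2, -2, -2, -2, -2]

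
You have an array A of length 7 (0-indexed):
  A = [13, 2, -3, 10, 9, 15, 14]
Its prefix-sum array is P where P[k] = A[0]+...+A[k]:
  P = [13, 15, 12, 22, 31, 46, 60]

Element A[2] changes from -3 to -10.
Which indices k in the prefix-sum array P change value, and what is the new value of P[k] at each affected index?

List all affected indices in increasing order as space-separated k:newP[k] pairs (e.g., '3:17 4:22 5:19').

P[k] = A[0] + ... + A[k]
P[k] includes A[2] iff k >= 2
Affected indices: 2, 3, ..., 6; delta = -7
  P[2]: 12 + -7 = 5
  P[3]: 22 + -7 = 15
  P[4]: 31 + -7 = 24
  P[5]: 46 + -7 = 39
  P[6]: 60 + -7 = 53

Answer: 2:5 3:15 4:24 5:39 6:53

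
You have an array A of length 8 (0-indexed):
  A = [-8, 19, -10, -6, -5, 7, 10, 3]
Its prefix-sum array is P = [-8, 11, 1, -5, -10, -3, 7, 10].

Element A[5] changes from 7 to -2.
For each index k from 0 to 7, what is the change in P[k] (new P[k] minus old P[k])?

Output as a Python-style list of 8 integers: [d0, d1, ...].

Answer: [0, 0, 0, 0, 0, -9, -9, -9]

Derivation:
Element change: A[5] 7 -> -2, delta = -9
For k < 5: P[k] unchanged, delta_P[k] = 0
For k >= 5: P[k] shifts by exactly -9
Delta array: [0, 0, 0, 0, 0, -9, -9, -9]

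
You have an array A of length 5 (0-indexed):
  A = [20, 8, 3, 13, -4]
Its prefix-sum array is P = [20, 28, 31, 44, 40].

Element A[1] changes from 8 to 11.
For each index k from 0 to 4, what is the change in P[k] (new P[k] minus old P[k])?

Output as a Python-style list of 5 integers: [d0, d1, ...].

Answer: [0, 3, 3, 3, 3]

Derivation:
Element change: A[1] 8 -> 11, delta = 3
For k < 1: P[k] unchanged, delta_P[k] = 0
For k >= 1: P[k] shifts by exactly 3
Delta array: [0, 3, 3, 3, 3]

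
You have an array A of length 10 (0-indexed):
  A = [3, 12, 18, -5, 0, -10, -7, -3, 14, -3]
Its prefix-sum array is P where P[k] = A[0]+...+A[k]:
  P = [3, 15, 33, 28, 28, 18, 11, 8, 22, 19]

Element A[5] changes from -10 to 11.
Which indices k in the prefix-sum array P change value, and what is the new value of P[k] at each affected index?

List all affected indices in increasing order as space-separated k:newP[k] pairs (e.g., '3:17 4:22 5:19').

P[k] = A[0] + ... + A[k]
P[k] includes A[5] iff k >= 5
Affected indices: 5, 6, ..., 9; delta = 21
  P[5]: 18 + 21 = 39
  P[6]: 11 + 21 = 32
  P[7]: 8 + 21 = 29
  P[8]: 22 + 21 = 43
  P[9]: 19 + 21 = 40

Answer: 5:39 6:32 7:29 8:43 9:40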